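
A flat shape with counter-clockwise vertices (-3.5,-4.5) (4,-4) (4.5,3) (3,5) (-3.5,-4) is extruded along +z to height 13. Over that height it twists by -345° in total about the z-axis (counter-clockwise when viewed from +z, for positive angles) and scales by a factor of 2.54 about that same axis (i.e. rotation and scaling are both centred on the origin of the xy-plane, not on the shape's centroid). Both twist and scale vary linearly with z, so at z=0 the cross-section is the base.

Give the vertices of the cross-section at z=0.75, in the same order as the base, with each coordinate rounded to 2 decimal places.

Cross-section at z=0.75: (-5.25,-3.31) (2.61,-5.58) (5.72,1.40) (4.92,4.01) (-5.07,-2.80)

t = z/height = 0.75/13 = 0.0576923
s = 1 + (scale-1)·z/height = 1 + (2.54-1)·0.75/13 = 1.088846
θ = twist·z/height = -345°·0.75/13 = -19.9038° = -0.347388 rad
cos θ = 0.940265, sin θ = -0.340443 (intermediates below are computed at full precision and shown rounded to 5 d.p.)
v1: (-3.5,-4.5) → rotate → (-4.82292,-3.03964) → ×s → (-5.25142,-3.30971) → (-5.25,-3.31)
v2: (4,-4) → rotate → (2.39929,-5.12283) → ×s → (2.61246,-5.57798) → (2.61,-5.58)
v3: (4.5,3) → rotate → (5.25252,1.28880) → ×s → (5.71919,1.40331) → (5.72,1.40)
v4: (3,5) → rotate → (4.52301,3.68000) → ×s → (4.92486,4.00695) → (4.92,4.01)
v5: (-3.5,-4) → rotate → (-4.65270,-2.56951) → ×s → (-5.06607,-2.79780) → (-5.07,-2.80)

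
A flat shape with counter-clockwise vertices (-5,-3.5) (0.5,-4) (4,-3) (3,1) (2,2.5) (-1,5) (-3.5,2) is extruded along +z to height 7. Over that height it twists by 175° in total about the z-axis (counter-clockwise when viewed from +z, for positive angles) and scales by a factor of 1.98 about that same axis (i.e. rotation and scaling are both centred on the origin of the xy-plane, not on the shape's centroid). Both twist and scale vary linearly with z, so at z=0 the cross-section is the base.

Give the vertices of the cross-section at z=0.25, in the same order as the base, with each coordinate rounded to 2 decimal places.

t = z/height = 0.25/7 = 0.0357143
s = 1 + (scale-1)·z/height = 1 + (1.98-1)·0.25/7 = 1.035000
θ = twist·z/height = 175°·0.25/7 = 6.2500° = 0.109083 rad
cos θ = 0.994056, sin θ = 0.108867 (intermediates below are computed at full precision and shown rounded to 5 d.p.)
v1: (-5,-3.5) → rotate → (-4.58925,-4.02353) → ×s → (-4.74987,-4.16436) → (-4.75,-4.16)
v2: (0.5,-4) → rotate → (0.93250,-3.92179) → ×s → (0.96513,-4.05905) → (0.97,-4.06)
v3: (4,-3) → rotate → (4.30283,-2.54670) → ×s → (4.45342,-2.63584) → (4.45,-2.64)
v4: (3,1) → rotate → (2.87330,1.32066) → ×s → (2.97387,1.36688) → (2.97,1.37)
v5: (2,2.5) → rotate → (1.71595,2.70287) → ×s → (1.77600,2.79748) → (1.78,2.80)
v6: (-1,5) → rotate → (-1.53839,4.86141) → ×s → (-1.59223,5.03156) → (-1.59,5.03)
v7: (-3.5,2) → rotate → (-3.69693,1.60708) → ×s → (-3.82632,1.66333) → (-3.83,1.66)

Cross-section at z=0.25: (-4.75,-4.16) (0.97,-4.06) (4.45,-2.64) (2.97,1.37) (1.78,2.80) (-1.59,5.03) (-3.83,1.66)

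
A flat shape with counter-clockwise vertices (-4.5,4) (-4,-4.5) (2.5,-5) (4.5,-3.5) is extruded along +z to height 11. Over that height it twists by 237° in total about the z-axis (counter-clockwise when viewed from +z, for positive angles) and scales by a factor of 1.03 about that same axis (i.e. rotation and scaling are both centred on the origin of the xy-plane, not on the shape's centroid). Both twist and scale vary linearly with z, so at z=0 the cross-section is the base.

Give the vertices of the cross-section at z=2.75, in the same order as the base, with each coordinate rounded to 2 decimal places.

Cross-section at z=2.75: (-5.78,-1.84) (1.84,-5.78) (5.62,-0.41) (5.35,2.09)

t = z/height = 2.75/11 = 0.25
s = 1 + (scale-1)·z/height = 1 + (1.03-1)·2.75/11 = 1.007500
θ = twist·z/height = 237°·2.75/11 = 59.2500° = 1.034108 rad
cos θ = 0.511293, sin θ = 0.859406 (intermediates below are computed at full precision and shown rounded to 5 d.p.)
v1: (-4.5,4) → rotate → (-5.73844,-1.82216) → ×s → (-5.78148,-1.83582) → (-5.78,-1.84)
v2: (-4,-4.5) → rotate → (1.82216,-5.73844) → ×s → (1.83582,-5.78148) → (1.84,-5.78)
v3: (2.5,-5) → rotate → (5.57526,-0.40795) → ×s → (5.61708,-0.41101) → (5.62,-0.41)
v4: (4.5,-3.5) → rotate → (5.30874,2.07780) → ×s → (5.34856,2.09339) → (5.35,2.09)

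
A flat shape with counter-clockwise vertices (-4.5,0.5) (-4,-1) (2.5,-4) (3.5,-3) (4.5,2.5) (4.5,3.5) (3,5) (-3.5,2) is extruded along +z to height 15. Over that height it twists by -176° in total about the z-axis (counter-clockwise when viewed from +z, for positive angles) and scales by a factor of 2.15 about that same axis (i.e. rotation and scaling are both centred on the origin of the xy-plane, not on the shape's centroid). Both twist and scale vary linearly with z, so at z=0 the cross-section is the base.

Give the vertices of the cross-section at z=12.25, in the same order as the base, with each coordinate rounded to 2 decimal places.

t = z/height = 12.25/15 = 0.816667
s = 1 + (scale-1)·z/height = 1 + (2.15-1)·12.25/15 = 1.939167
θ = twist·z/height = -176°·12.25/15 = -143.7333° = -2.508620 rad
cos θ = -0.806273, sin θ = -0.591544 (intermediates below are computed at full precision and shown rounded to 5 d.p.)
v1: (-4.5,0.5) → rotate → (3.92400,2.25881) → ×s → (7.60929,4.38021) → (7.61,4.38)
v2: (-4,-1) → rotate → (2.63355,3.17245) → ×s → (5.10688,6.15191) → (5.11,6.15)
v3: (2.5,-4) → rotate → (-4.38186,1.74623) → ×s → (-8.49715,3.38623) → (-8.50,3.39)
v4: (3.5,-3) → rotate → (-4.59659,0.34841) → ×s → (-8.91355,0.67563) → (-8.91,0.68)
v5: (4.5,2.5) → rotate → (-2.14937,-4.67763) → ×s → (-4.16798,-9.07070) → (-4.17,-9.07)
v6: (4.5,3.5) → rotate → (-1.55782,-5.48390) → ×s → (-3.02088,-10.63420) → (-3.02,-10.63)
v7: (3,5) → rotate → (0.53890,-5.80600) → ×s → (1.04502,-11.25879) → (1.05,-11.26)
v8: (-3.5,2) → rotate → (4.00504,0.45786) → ×s → (7.76644,0.88787) → (7.77,0.89)

Cross-section at z=12.25: (7.61,4.38) (5.11,6.15) (-8.50,3.39) (-8.91,0.68) (-4.17,-9.07) (-3.02,-10.63) (1.05,-11.26) (7.77,0.89)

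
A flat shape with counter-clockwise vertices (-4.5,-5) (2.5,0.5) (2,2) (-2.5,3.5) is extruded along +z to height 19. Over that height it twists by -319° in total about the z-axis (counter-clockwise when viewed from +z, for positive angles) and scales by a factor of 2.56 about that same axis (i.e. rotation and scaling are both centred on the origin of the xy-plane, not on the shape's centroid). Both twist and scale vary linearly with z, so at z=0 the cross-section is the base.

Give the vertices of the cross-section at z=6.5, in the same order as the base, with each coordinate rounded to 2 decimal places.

Cross-section at z=6.5: (-4.98,9.03) (-0.53,-3.87) (1.89,-3.90) (6.33,1.86)

t = z/height = 6.5/19 = 0.342105
s = 1 + (scale-1)·z/height = 1 + (2.56-1)·6.5/19 = 1.533684
θ = twist·z/height = -319°·6.5/19 = -109.1316° = -1.904705 rad
cos θ = -0.327739, sin θ = -0.944768 (intermediates below are computed at full precision and shown rounded to 5 d.p.)
v1: (-4.5,-5) → rotate → (-3.24902,5.89015) → ×s → (-4.98297,9.03363) → (-4.98,9.03)
v2: (2.5,0.5) → rotate → (-0.34696,-2.52579) → ×s → (-0.53213,-3.87376) → (-0.53,-3.87)
v3: (2,2) → rotate → (1.23406,-2.54501) → ×s → (1.89266,-3.90325) → (1.89,-3.90)
v4: (-2.5,3.5) → rotate → (4.12604,1.21484) → ×s → (6.32804,1.86317) → (6.33,1.86)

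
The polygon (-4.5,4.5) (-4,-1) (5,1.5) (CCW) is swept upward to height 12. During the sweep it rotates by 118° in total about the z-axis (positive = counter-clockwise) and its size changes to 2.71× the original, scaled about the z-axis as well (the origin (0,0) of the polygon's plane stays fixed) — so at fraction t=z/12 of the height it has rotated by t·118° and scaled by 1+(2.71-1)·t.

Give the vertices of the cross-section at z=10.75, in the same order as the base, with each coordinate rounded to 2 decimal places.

Cross-section at z=10.75: (-7.88,-14.05) (5.18,-9.06) (-7.08,11.16)

t = z/height = 10.75/12 = 0.895833
s = 1 + (scale-1)·z/height = 1 + (2.71-1)·10.75/12 = 2.531875
θ = twist·z/height = 118°·10.75/12 = 105.7083° = 1.844958 rad
cos θ = -0.270740, sin θ = 0.962652 (intermediates below are computed at full precision and shown rounded to 5 d.p.)
v1: (-4.5,4.5) → rotate → (-3.11360,-5.55027) → ×s → (-7.88326,-14.05258) → (-7.88,-14.05)
v2: (-4,-1) → rotate → (2.04561,-3.57987) → ×s → (5.17924,-9.06378) → (5.18,-9.06)
v3: (5,1.5) → rotate → (-2.79768,4.40715) → ×s → (-7.08338,11.15836) → (-7.08,11.16)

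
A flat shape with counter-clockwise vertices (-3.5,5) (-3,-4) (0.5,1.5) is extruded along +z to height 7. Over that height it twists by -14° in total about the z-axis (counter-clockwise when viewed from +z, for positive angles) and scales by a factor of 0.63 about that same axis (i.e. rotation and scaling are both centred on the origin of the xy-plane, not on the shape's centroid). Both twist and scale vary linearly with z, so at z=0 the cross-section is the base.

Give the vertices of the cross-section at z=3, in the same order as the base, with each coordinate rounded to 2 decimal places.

t = z/height = 3/7 = 0.428571
s = 1 + (scale-1)·z/height = 1 + (0.63-1)·3/7 = 0.841429
θ = twist·z/height = -14°·3/7 = -6.0000° = -0.104720 rad
cos θ = 0.994522, sin θ = -0.104528 (intermediates below are computed at full precision and shown rounded to 5 d.p.)
v1: (-3.5,5) → rotate → (-2.95818,5.33846) → ×s → (-2.48910,4.49193) → (-2.49,4.49)
v2: (-3,-4) → rotate → (-3.40168,-3.66450) → ×s → (-2.86227,-3.08342) → (-2.86,-3.08)
v3: (0.5,1.5) → rotate → (0.65405,1.43952) → ×s → (0.55034,1.21125) → (0.55,1.21)

Cross-section at z=3: (-2.49,4.49) (-2.86,-3.08) (0.55,1.21)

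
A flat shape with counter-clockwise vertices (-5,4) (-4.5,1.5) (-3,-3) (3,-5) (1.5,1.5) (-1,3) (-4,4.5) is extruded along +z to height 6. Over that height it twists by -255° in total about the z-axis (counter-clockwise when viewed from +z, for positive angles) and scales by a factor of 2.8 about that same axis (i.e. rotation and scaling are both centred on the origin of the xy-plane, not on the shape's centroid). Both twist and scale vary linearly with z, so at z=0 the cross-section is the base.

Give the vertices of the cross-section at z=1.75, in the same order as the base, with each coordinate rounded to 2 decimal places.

Cross-section at z=1.75: (3.82,8.99) (0.35,7.23) (-5.64,3.17) (-6.11,-6.46) (2.82,-1.59) (4.00,2.70) (4.97,7.72)

t = z/height = 1.75/6 = 0.291667
s = 1 + (scale-1)·z/height = 1 + (2.8-1)·1.75/6 = 1.525000
θ = twist·z/height = -255°·1.75/6 = -74.3750° = -1.298089 rad
cos θ = 0.269340, sin θ = -0.963045 (intermediates below are computed at full precision and shown rounded to 5 d.p.)
v1: (-5,4) → rotate → (2.50548,5.89259) → ×s → (3.82086,8.98619) → (3.82,8.99)
v2: (-4.5,1.5) → rotate → (0.23254,4.73771) → ×s → (0.35462,7.22501) → (0.35,7.23)
v3: (-3,-3) → rotate → (-3.69716,2.08112) → ×s → (-5.63816,3.17370) → (-5.64,3.17)
v4: (3,-5) → rotate → (-4.00721,-4.23584) → ×s → (-6.11099,-6.45965) → (-6.11,-6.46)
v5: (1.5,1.5) → rotate → (1.84858,-1.04056) → ×s → (2.81908,-1.58685) → (2.82,-1.59)
v6: (-1,3) → rotate → (2.61980,1.77107) → ×s → (3.99519,2.70087) → (4.00,2.70)
v7: (-4,4.5) → rotate → (3.25634,5.06421) → ×s → (4.96592,7.72292) → (4.97,7.72)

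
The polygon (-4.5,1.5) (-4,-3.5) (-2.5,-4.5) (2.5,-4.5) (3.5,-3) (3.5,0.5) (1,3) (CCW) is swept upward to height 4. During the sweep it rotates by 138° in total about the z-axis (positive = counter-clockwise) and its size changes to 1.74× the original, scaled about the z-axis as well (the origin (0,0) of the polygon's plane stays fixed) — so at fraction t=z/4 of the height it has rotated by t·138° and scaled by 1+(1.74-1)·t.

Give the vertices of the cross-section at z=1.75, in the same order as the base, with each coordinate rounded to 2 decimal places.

t = z/height = 1.75/4 = 0.4375
s = 1 + (scale-1)·z/height = 1 + (1.74-1)·1.75/4 = 1.323750
θ = twist·z/height = 138°·1.75/4 = 60.3750° = 1.053743 rad
cos θ = 0.494321, sin θ = 0.869279 (intermediates below are computed at full precision and shown rounded to 5 d.p.)
v1: (-4.5,1.5) → rotate → (-3.52836,-3.17028) → ×s → (-4.67067,-4.19665) → (-4.67,-4.20)
v2: (-4,-3.5) → rotate → (1.06519,-5.20724) → ×s → (1.41005,-6.89309) → (1.41,-6.89)
v3: (-2.5,-4.5) → rotate → (2.67595,-4.39764) → ×s → (3.54229,-5.82138) → (3.54,-5.82)
v4: (2.5,-4.5) → rotate → (5.14756,-0.05125) → ×s → (6.81408,-0.06784) → (6.81,-0.07)
v5: (3.5,-3) → rotate → (4.33796,1.55951) → ×s → (5.74238,2.06441) → (5.74,2.06)
v6: (3.5,0.5) → rotate → (1.29548,3.28964) → ×s → (1.71490,4.35466) → (1.71,4.35)
v7: (1,3) → rotate → (-2.11352,2.35224) → ×s → (-2.79777,3.11378) → (-2.80,3.11)

Cross-section at z=1.75: (-4.67,-4.20) (1.41,-6.89) (3.54,-5.82) (6.81,-0.07) (5.74,2.06) (1.71,4.35) (-2.80,3.11)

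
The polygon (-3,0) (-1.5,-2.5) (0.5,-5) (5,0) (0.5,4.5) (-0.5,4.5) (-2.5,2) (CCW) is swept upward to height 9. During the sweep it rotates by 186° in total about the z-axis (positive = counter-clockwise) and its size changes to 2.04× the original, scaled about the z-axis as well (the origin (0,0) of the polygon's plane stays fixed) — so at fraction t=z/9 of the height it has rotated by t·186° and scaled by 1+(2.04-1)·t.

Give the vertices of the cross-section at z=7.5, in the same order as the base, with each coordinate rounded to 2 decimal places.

t = z/height = 7.5/9 = 0.833333
s = 1 + (scale-1)·z/height = 1 + (2.04-1)·7.5/9 = 1.866667
θ = twist·z/height = 186°·7.5/9 = 155.0000° = 2.705260 rad
cos θ = -0.906308, sin θ = 0.422618 (intermediates below are computed at full precision and shown rounded to 5 d.p.)
v1: (-3,0) → rotate → (2.71892,-1.26785) → ×s → (5.07532,-2.36666) → (5.08,-2.37)
v2: (-1.5,-2.5) → rotate → (2.41601,1.63184) → ×s → (4.50988,3.04611) → (4.51,3.05)
v3: (0.5,-5) → rotate → (1.65994,4.74285) → ×s → (3.09855,8.85332) → (3.10,8.85)
v4: (5,0) → rotate → (-4.53154,2.11309) → ×s → (-8.45887,3.94444) → (-8.46,3.94)
v5: (0.5,4.5) → rotate → (-2.35494,-3.86708) → ×s → (-4.39588,-7.21854) → (-4.40,-7.22)
v6: (-0.5,4.5) → rotate → (-1.44863,-4.28969) → ×s → (-2.70411,-8.00743) → (-2.70,-8.01)
v7: (-2.5,2) → rotate → (1.42053,-2.86916) → ×s → (2.65166,-5.35577) → (2.65,-5.36)

Cross-section at z=7.5: (5.08,-2.37) (4.51,3.05) (3.10,8.85) (-8.46,3.94) (-4.40,-7.22) (-2.70,-8.01) (2.65,-5.36)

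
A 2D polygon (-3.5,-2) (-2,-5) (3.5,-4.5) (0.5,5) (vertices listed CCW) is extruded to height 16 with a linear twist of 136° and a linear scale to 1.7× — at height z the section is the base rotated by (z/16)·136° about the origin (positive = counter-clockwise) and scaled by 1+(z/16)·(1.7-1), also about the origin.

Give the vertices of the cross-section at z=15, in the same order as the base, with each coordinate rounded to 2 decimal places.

Cross-section at z=15: (6.16,-2.58) (8.59,2.41) (2.38,9.14) (-7.07,-4.38)

t = z/height = 15/16 = 0.9375
s = 1 + (scale-1)·z/height = 1 + (1.7-1)·15/16 = 1.656250
θ = twist·z/height = 136°·15/16 = 127.5000° = 2.225295 rad
cos θ = -0.608761, sin θ = 0.793353 (intermediates below are computed at full precision and shown rounded to 5 d.p.)
v1: (-3.5,-2) → rotate → (3.71737,-1.55921) → ×s → (6.15690,-2.58245) → (6.16,-2.58)
v2: (-2,-5) → rotate → (5.18429,1.45710) → ×s → (8.58648,2.41332) → (8.59,2.41)
v3: (3.5,-4.5) → rotate → (1.43943,5.51616) → ×s → (2.38405,9.13615) → (2.38,9.14)
v4: (0.5,5) → rotate → (-4.27115,-2.64713) → ×s → (-7.07409,-4.38431) → (-7.07,-4.38)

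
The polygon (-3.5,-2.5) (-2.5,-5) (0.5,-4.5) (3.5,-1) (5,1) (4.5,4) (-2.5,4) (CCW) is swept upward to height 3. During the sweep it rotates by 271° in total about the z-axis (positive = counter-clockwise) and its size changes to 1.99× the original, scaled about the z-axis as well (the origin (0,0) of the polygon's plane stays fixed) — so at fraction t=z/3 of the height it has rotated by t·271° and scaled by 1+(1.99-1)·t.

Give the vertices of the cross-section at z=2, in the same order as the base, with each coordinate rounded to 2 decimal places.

Cross-section at z=2: (5.76,4.22) (4.05,8.35) (-0.92,7.46) (-5.83,1.59) (-8.28,-1.76) (-7.39,-6.73) (4.23,-6.59)

t = z/height = 2/3 = 0.666667
s = 1 + (scale-1)·z/height = 1 + (1.99-1)·2/3 = 1.660000
θ = twist·z/height = 271°·2/3 = 180.6667° = 3.153228 rad
cos θ = -0.999932, sin θ = -0.011635 (intermediates below are computed at full precision and shown rounded to 5 d.p.)
v1: (-3.5,-2.5) → rotate → (3.47067,2.54055) → ×s → (5.76132,4.21732) → (5.76,4.22)
v2: (-2.5,-5) → rotate → (2.44165,5.02875) → ×s → (4.05315,8.34772) → (4.05,8.35)
v3: (0.5,-4.5) → rotate → (-0.55232,4.49388) → ×s → (-0.91686,7.45984) → (-0.92,7.46)
v4: (3.5,-1) → rotate → (-3.51140,0.95921) → ×s → (-5.82892,1.59229) → (-5.83,1.59)
v5: (5,1) → rotate → (-4.98803,-1.05811) → ×s → (-8.28012,-1.75646) → (-8.28,-1.76)
v6: (4.5,4) → rotate → (-4.45315,-4.05209) → ×s → (-7.39224,-6.72647) → (-7.39,-6.73)
v7: (-2.5,4) → rotate → (2.54637,-3.97064) → ×s → (4.22698,-6.59126) → (4.23,-6.59)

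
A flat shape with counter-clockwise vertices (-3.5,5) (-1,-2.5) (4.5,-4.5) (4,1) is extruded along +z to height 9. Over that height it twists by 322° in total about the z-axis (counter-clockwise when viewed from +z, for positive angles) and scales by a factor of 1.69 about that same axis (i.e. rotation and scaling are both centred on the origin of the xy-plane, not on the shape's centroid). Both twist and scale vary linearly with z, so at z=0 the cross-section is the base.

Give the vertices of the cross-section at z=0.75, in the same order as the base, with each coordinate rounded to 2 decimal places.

t = z/height = 0.75/9 = 0.0833333
s = 1 + (scale-1)·z/height = 1 + (1.69-1)·0.75/9 = 1.057500
θ = twist·z/height = 322°·0.75/9 = 26.8333° = 0.468330 rad
cos θ = 0.892323, sin θ = 0.451397 (intermediates below are computed at full precision and shown rounded to 5 d.p.)
v1: (-3.5,5) → rotate → (-5.38012,2.88173) → ×s → (-5.68947,3.04743) → (-5.69,3.05)
v2: (-1,-2.5) → rotate → (0.23617,-2.68221) → ×s → (0.24975,-2.83643) → (0.25,-2.84)
v3: (4.5,-4.5) → rotate → (6.04674,-1.98417) → ×s → (6.39443,-2.09826) → (6.39,-2.10)
v4: (4,1) → rotate → (3.11790,2.69791) → ×s → (3.29718,2.85304) → (3.30,2.85)

Cross-section at z=0.75: (-5.69,3.05) (0.25,-2.84) (6.39,-2.10) (3.30,2.85)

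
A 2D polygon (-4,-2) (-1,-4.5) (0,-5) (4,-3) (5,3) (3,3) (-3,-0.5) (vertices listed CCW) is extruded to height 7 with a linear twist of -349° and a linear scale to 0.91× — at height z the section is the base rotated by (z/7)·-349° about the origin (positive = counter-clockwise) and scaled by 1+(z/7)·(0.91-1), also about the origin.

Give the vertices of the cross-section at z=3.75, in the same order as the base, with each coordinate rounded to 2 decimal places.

t = z/height = 3.75/7 = 0.535714
s = 1 + (scale-1)·z/height = 1 + (0.91-1)·3.75/7 = 0.951786
θ = twist·z/height = -349°·3.75/7 = -186.9643° = -3.263142 rad
cos θ = -0.992622, sin θ = 0.121251 (intermediates below are computed at full precision and shown rounded to 5 d.p.)
v1: (-4,-2) → rotate → (4.21299,1.50024) → ×s → (4.00986,1.42791) → (4.01,1.43)
v2: (-1,-4.5) → rotate → (1.53825,4.34555) → ×s → (1.46408,4.13603) → (1.46,4.14)
v3: (0,-5) → rotate → (0.60625,4.96311) → ×s → (0.57702,4.72382) → (0.58,4.72)
v4: (4,-3) → rotate → (-3.60674,3.46287) → ×s → (-3.43284,3.29591) → (-3.43,3.30)
v5: (5,3) → rotate → (-5.32686,-2.37161) → ×s → (-5.07003,-2.25727) → (-5.07,-2.26)
v6: (3,3) → rotate → (-3.34162,-2.61411) → ×s → (-3.18050,-2.48808) → (-3.18,-2.49)
v7: (-3,-0.5) → rotate → (3.03849,0.13256) → ×s → (2.89199,0.12617) → (2.89,0.13)

Cross-section at z=3.75: (4.01,1.43) (1.46,4.14) (0.58,4.72) (-3.43,3.30) (-5.07,-2.26) (-3.18,-2.49) (2.89,0.13)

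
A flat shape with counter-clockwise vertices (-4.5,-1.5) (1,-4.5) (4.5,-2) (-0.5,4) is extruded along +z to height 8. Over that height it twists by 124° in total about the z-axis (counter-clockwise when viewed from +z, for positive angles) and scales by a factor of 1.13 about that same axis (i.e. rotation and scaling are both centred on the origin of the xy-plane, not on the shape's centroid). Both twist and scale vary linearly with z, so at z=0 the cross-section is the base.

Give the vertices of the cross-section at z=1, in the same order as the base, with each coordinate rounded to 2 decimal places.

t = z/height = 1/8 = 0.125
s = 1 + (scale-1)·z/height = 1 + (1.13-1)·1/8 = 1.016250
θ = twist·z/height = 124°·1/8 = 15.5000° = 0.270526 rad
cos θ = 0.963630, sin θ = 0.267238 (intermediates below are computed at full precision and shown rounded to 5 d.p.)
v1: (-4.5,-1.5) → rotate → (-3.93548,-2.64802) → ×s → (-3.99943,-2.69105) → (-4.00,-2.69)
v2: (1,-4.5) → rotate → (2.16620,-4.06910) → ×s → (2.20140,-4.13522) → (2.20,-4.14)
v3: (4.5,-2) → rotate → (4.87081,-0.72469) → ×s → (4.94996,-0.73646) → (4.95,-0.74)
v4: (-0.5,4) → rotate → (-1.55077,3.72090) → ×s → (-1.57597,3.78137) → (-1.58,3.78)

Cross-section at z=1: (-4.00,-2.69) (2.20,-4.14) (4.95,-0.74) (-1.58,3.78)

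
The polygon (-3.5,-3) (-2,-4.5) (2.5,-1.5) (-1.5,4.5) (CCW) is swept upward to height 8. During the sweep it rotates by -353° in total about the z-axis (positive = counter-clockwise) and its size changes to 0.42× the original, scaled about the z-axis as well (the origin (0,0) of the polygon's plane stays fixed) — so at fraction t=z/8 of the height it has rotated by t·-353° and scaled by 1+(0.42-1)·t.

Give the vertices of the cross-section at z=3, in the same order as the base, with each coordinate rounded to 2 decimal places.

t = z/height = 3/8 = 0.375
s = 1 + (scale-1)·z/height = 1 + (0.42-1)·3/8 = 0.782500
θ = twist·z/height = -353°·3/8 = -132.3750° = -2.310380 rad
cos θ = -0.673980, sin θ = -0.738749 (intermediates below are computed at full precision and shown rounded to 5 d.p.)
v1: (-3.5,-3) → rotate → (0.14268,4.60756) → ×s → (0.11165,3.60542) → (0.11,3.61)
v2: (-2,-4.5) → rotate → (-1.97641,4.51041) → ×s → (-1.54654,3.52940) → (-1.55,3.53)
v3: (2.5,-1.5) → rotate → (-2.79307,-0.83590) → ×s → (-2.18558,-0.65409) → (-2.19,-0.65)
v4: (-1.5,4.5) → rotate → (4.33534,-1.92479) → ×s → (3.39241,-1.50615) → (3.39,-1.51)

Cross-section at z=3: (0.11,3.61) (-1.55,3.53) (-2.19,-0.65) (3.39,-1.51)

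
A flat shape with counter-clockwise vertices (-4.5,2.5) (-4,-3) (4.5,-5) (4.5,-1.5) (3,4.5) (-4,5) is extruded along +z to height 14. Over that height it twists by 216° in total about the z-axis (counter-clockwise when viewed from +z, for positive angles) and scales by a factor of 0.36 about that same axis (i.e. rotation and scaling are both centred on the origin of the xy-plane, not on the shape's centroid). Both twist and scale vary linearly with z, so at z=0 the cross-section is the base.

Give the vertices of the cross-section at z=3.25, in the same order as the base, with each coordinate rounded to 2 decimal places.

Cross-section at z=3.25: (-4.09,-1.58) (-0.22,-4.25) (5.72,0.21) (3.44,2.12) (-1.30,4.42) (-5.45,0.11)

t = z/height = 3.25/14 = 0.232143
s = 1 + (scale-1)·z/height = 1 + (0.36-1)·3.25/14 = 0.851429
θ = twist·z/height = 216°·3.25/14 = 50.1429° = 0.875158 rad
cos θ = 0.640876, sin θ = 0.767645 (intermediates below are computed at full precision and shown rounded to 5 d.p.)
v1: (-4.5,2.5) → rotate → (-4.80305,-1.85221) → ×s → (-4.08946,-1.57703) → (-4.09,-1.58)
v2: (-4,-3) → rotate → (-0.26057,-4.99321) → ×s → (-0.22186,-4.25136) → (-0.22,-4.25)
v3: (4.5,-5) → rotate → (6.72216,0.25002) → ×s → (5.72344,0.21288) → (5.72,0.21)
v4: (4.5,-1.5) → rotate → (4.03541,2.49309) → ×s → (3.43586,2.12269) → (3.44,2.12)
v5: (3,4.5) → rotate → (-1.53177,5.18687) → ×s → (-1.30420,4.41625) → (-1.30,4.42)
v6: (-4,5) → rotate → (-6.40173,0.13380) → ×s → (-5.45061,0.11392) → (-5.45,0.11)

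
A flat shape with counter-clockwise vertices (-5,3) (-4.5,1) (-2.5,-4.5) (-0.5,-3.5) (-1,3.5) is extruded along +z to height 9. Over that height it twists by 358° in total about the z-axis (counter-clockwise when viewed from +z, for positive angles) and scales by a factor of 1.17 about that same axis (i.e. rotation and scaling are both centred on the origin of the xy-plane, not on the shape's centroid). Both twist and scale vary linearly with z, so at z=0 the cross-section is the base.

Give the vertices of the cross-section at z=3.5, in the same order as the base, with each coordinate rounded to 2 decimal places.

Cross-section at z=3.5: (1.95,-5.90) (2.94,-3.94) (5.15,1.89) (2.84,2.48) (-1.63,-3.52)

t = z/height = 3.5/9 = 0.388889
s = 1 + (scale-1)·z/height = 1 + (1.17-1)·3.5/9 = 1.066111
θ = twist·z/height = 358°·3.5/9 = 139.2222° = 2.429886 rad
cos θ = -0.757248, sin θ = 0.653127 (intermediates below are computed at full precision and shown rounded to 5 d.p.)
v1: (-5,3) → rotate → (1.82686,-5.53738) → ×s → (1.94764,-5.90346) → (1.95,-5.90)
v2: (-4.5,1) → rotate → (2.75449,-3.69632) → ×s → (2.93659,-3.94069) → (2.94,-3.94)
v3: (-2.5,-4.5) → rotate → (4.83219,1.77480) → ×s → (5.15165,1.89213) → (5.15,1.89)
v4: (-0.5,-3.5) → rotate → (2.66457,2.32381) → ×s → (2.84073,2.47744) → (2.84,2.48)
v5: (-1,3.5) → rotate → (-1.52870,-3.30350) → ×s → (-1.62976,-3.52189) → (-1.63,-3.52)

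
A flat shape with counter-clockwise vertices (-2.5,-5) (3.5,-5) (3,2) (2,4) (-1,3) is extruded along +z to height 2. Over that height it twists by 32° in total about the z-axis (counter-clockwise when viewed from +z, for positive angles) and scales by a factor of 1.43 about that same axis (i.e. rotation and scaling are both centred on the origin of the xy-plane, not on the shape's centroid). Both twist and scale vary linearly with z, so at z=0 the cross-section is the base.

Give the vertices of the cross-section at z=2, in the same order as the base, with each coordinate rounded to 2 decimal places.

Cross-section at z=2: (0.76,-7.96) (8.03,-3.41) (2.12,4.70) (-0.61,6.37) (-3.49,2.88)

t = z/height = 2/2 = 1
s = 1 + (scale-1)·z/height = 1 + (1.43-1)·2/2 = 1.430000
θ = twist·z/height = 32°·2/2 = 32.0000° = 0.558505 rad
cos θ = 0.848048, sin θ = 0.529919 (intermediates below are computed at full precision and shown rounded to 5 d.p.)
v1: (-2.5,-5) → rotate → (0.52948,-5.56504) → ×s → (0.75715,-7.95801) → (0.76,-7.96)
v2: (3.5,-5) → rotate → (5.61776,-2.38552) → ×s → (8.03340,-3.41130) → (8.03,-3.41)
v3: (3,2) → rotate → (1.48431,3.28585) → ×s → (2.12256,4.69877) → (2.12,4.70)
v4: (2,4) → rotate → (-0.42358,4.45203) → ×s → (-0.60572,6.36640) → (-0.61,6.37)
v5: (-1,3) → rotate → (-2.43781,2.01423) → ×s → (-3.48606,2.88034) → (-3.49,2.88)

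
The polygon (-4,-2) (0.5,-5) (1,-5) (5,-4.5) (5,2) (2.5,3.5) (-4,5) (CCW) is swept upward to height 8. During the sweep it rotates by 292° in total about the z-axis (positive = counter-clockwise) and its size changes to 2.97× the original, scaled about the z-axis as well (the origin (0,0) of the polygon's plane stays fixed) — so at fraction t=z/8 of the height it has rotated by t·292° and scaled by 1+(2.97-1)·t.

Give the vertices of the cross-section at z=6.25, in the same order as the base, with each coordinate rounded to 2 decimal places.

t = z/height = 6.25/8 = 0.78125
s = 1 + (scale-1)·z/height = 1 + (2.97-1)·6.25/8 = 2.539063
θ = twist·z/height = 292°·6.25/8 = 228.1250° = 3.981532 rad
cos θ = -0.667508, sin θ = -0.744603 (intermediates below are computed at full precision and shown rounded to 5 d.p.)
v1: (-4,-2) → rotate → (1.18083,4.31343) → ×s → (2.99819,10.95206) → (3.00,10.95)
v2: (0.5,-5) → rotate → (-4.05677,2.96524) → ×s → (-10.30039,7.52892) → (-10.30,7.53)
v3: (1,-5) → rotate → (-4.39052,2.59294) → ×s → (-11.14781,6.58363) → (-11.15,6.58)
v4: (5,-4.5) → rotate → (-6.68825,-0.71923) → ×s → (-16.98189,-1.82617) → (-16.98,-1.83)
v5: (5,2) → rotate → (-1.84833,-5.05803) → ×s → (-4.69303,-12.84265) → (-4.69,-12.84)
v6: (2.5,3.5) → rotate → (0.93734,-4.19778) → ×s → (2.37997,-10.65844) → (2.38,-10.66)
v7: (-4,5) → rotate → (6.39305,-0.35913) → ×s → (16.23234,-0.91185) → (16.23,-0.91)

Cross-section at z=6.25: (3.00,10.95) (-10.30,7.53) (-11.15,6.58) (-16.98,-1.83) (-4.69,-12.84) (2.38,-10.66) (16.23,-0.91)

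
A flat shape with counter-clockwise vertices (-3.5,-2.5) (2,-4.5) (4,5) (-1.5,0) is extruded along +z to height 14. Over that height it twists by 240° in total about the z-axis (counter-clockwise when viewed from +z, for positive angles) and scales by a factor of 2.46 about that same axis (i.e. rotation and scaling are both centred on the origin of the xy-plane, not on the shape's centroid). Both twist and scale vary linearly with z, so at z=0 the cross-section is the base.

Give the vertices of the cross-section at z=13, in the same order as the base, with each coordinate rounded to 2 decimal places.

t = z/height = 13/14 = 0.928571
s = 1 + (scale-1)·z/height = 1 + (2.46-1)·13/14 = 2.355714
θ = twist·z/height = 240°·13/14 = 222.8571° = 3.889591 rad
cos θ = -0.733052, sin θ = -0.680173 (intermediates below are computed at full precision and shown rounded to 5 d.p.)
v1: (-3.5,-2.5) → rotate → (0.86525,4.21323) → ×s → (2.03828,9.92518) → (2.04,9.93)
v2: (2,-4.5) → rotate → (-4.52688,1.93839) → ×s → (-10.66404,4.56629) → (-10.66,4.57)
v3: (4,5) → rotate → (0.46866,-6.38595) → ×s → (1.10402,-15.04347) → (1.10,-15.04)
v4: (-1.5,0) → rotate → (1.09958,1.02026) → ×s → (2.59029,2.40344) → (2.59,2.40)

Cross-section at z=13: (2.04,9.93) (-10.66,4.57) (1.10,-15.04) (2.59,2.40)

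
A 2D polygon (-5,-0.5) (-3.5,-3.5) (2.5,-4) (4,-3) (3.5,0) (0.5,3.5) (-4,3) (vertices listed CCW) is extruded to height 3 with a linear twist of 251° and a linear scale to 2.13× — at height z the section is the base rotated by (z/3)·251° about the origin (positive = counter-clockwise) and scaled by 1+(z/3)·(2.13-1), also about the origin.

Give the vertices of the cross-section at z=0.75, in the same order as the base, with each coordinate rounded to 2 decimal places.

Cross-section at z=0.75: (-2.37,-5.99) (1.94,-6.05) (6.03,0.50) (5.77,2.80) (2.06,3.99) (-3.70,2.63) (-5.77,-2.80)

t = z/height = 0.75/3 = 0.25
s = 1 + (scale-1)·z/height = 1 + (2.13-1)·0.75/3 = 1.282500
θ = twist·z/height = 251°·0.75/3 = 62.7500° = 1.095194 rad
cos θ = 0.457874, sin θ = 0.889017 (intermediates below are computed at full precision and shown rounded to 5 d.p.)
v1: (-5,-0.5) → rotate → (-1.84486,-4.67402) → ×s → (-2.36603,-5.99443) → (-2.37,-5.99)
v2: (-3.5,-3.5) → rotate → (1.50900,-4.71412) → ×s → (1.93529,-6.04586) → (1.94,-6.05)
v3: (2.5,-4) → rotate → (4.70075,0.39105) → ×s → (6.02872,0.50152) → (6.03,0.50)
v4: (4,-3) → rotate → (4.49855,2.18245) → ×s → (5.76939,2.79899) → (5.77,2.80)
v5: (3.5,0) → rotate → (1.60256,3.11156) → ×s → (2.05528,3.99058) → (2.06,3.99)
v6: (0.5,3.5) → rotate → (-2.88262,2.04707) → ×s → (-3.69696,2.62536) → (-3.70,2.63)
v7: (-4,3) → rotate → (-4.49855,-2.18245) → ×s → (-5.76939,-2.79899) → (-5.77,-2.80)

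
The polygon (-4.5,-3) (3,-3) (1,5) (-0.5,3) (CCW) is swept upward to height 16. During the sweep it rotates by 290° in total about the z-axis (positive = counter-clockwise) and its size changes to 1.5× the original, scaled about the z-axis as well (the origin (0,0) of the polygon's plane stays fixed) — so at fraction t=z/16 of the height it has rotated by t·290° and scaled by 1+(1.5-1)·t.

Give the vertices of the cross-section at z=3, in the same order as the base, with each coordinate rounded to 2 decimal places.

t = z/height = 3/16 = 0.1875
s = 1 + (scale-1)·z/height = 1 + (1.5-1)·3/16 = 1.093750
θ = twist·z/height = 290°·3/16 = 54.3750° = 0.949023 rad
cos θ = 0.582478, sin θ = 0.812847 (intermediates below are computed at full precision and shown rounded to 5 d.p.)
v1: (-4.5,-3) → rotate → (-0.18261,-5.40524) → ×s → (-0.19973,-5.91198) → (-0.20,-5.91)
v2: (3,-3) → rotate → (4.18597,0.69111) → ×s → (4.57841,0.75590) → (4.58,0.76)
v3: (1,5) → rotate → (-3.48176,3.72524) → ×s → (-3.80817,4.07448) → (-3.81,4.07)
v4: (-0.5,3) → rotate → (-2.72978,1.34101) → ×s → (-2.98570,1.46673) → (-2.99,1.47)

Cross-section at z=3: (-0.20,-5.91) (4.58,0.76) (-3.81,4.07) (-2.99,1.47)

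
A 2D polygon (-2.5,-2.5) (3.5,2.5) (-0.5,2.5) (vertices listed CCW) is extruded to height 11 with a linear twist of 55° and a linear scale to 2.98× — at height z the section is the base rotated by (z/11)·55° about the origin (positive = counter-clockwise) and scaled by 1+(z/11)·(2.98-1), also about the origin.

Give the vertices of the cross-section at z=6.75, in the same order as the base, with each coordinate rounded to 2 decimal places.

Cross-section at z=6.75: (-1.53,-7.68) (3.37,8.91) (-4.00,3.99)

t = z/height = 6.75/11 = 0.613636
s = 1 + (scale-1)·z/height = 1 + (2.98-1)·6.75/11 = 2.215000
θ = twist·z/height = 55°·6.75/11 = 33.7500° = 0.589049 rad
cos θ = 0.831470, sin θ = 0.555570 (intermediates below are computed at full precision and shown rounded to 5 d.p.)
v1: (-2.5,-2.5) → rotate → (-0.68975,-3.46760) → ×s → (-1.52779,-7.68073) → (-1.53,-7.68)
v2: (3.5,2.5) → rotate → (1.52122,4.02317) → ×s → (3.36950,8.91132) → (3.37,8.91)
v3: (-0.5,2.5) → rotate → (-1.80466,1.80089) → ×s → (-3.99732,3.98897) → (-4.00,3.99)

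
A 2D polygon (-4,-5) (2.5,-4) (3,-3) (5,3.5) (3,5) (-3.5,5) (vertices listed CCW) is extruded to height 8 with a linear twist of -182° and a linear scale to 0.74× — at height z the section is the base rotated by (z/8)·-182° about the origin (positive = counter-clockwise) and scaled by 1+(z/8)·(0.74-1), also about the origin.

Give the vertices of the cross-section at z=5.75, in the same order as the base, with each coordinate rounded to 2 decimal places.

Cross-section at z=5.75: (-0.95,5.12) (-3.79,0.59) (-3.44,-0.25) (-0.50,-4.94) (1.48,-4.50) (4.94,-0.50)

t = z/height = 5.75/8 = 0.71875
s = 1 + (scale-1)·z/height = 1 + (0.74-1)·5.75/8 = 0.813125
θ = twist·z/height = -182°·5.75/8 = -130.8125° = -2.283109 rad
cos θ = -0.653586, sin θ = -0.756852 (intermediates below are computed at full precision and shown rounded to 5 d.p.)
v1: (-4,-5) → rotate → (-1.16992,6.29534) → ×s → (-0.95129,5.11890) → (-0.95,5.12)
v2: (2.5,-4) → rotate → (-4.66137,0.72221) → ×s → (-3.79028,0.58725) → (-3.79,0.59)
v3: (3,-3) → rotate → (-4.23131,-0.30980) → ×s → (-3.44059,-0.25191) → (-3.44,-0.25)
v4: (5,3.5) → rotate → (-0.61895,-6.07181) → ×s → (-0.50328,-4.93714) → (-0.50,-4.94)
v5: (3,5) → rotate → (1.82351,-5.53849) → ×s → (1.48274,-4.50348) → (1.48,-4.50)
v6: (-3.5,5) → rotate → (6.07181,-0.61895) → ×s → (4.93714,-0.50328) → (4.94,-0.50)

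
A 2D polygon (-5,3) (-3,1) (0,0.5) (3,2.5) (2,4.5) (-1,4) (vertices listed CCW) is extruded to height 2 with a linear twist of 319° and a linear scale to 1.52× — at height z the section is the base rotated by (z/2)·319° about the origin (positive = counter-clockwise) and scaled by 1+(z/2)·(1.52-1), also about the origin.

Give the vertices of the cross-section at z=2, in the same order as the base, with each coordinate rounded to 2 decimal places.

Cross-section at z=2: (-2.74,8.43) (-2.44,4.14) (0.50,0.57) (5.93,-0.12) (6.78,3.17) (2.84,5.59)

t = z/height = 2/2 = 1
s = 1 + (scale-1)·z/height = 1 + (1.52-1)·2/2 = 1.520000
θ = twist·z/height = 319°·2/2 = 319.0000° = 5.567600 rad
cos θ = 0.754710, sin θ = -0.656059 (intermediates below are computed at full precision and shown rounded to 5 d.p.)
v1: (-5,3) → rotate → (-1.80537,5.54442) → ×s → (-2.74416,8.42752) → (-2.74,8.43)
v2: (-3,1) → rotate → (-1.60807,2.72289) → ×s → (-2.44427,4.13879) → (-2.44,4.14)
v3: (0,0.5) → rotate → (0.32803,0.37735) → ×s → (0.49860,0.57358) → (0.50,0.57)
v4: (3,2.5) → rotate → (3.90428,-0.08140) → ×s → (5.93450,-0.12373) → (5.93,-0.12)
v5: (2,4.5) → rotate → (4.46168,2.08408) → ×s → (6.78176,3.16779) → (6.78,3.17)
v6: (-1,4) → rotate → (1.86953,3.67490) → ×s → (2.84168,5.58584) → (2.84,5.59)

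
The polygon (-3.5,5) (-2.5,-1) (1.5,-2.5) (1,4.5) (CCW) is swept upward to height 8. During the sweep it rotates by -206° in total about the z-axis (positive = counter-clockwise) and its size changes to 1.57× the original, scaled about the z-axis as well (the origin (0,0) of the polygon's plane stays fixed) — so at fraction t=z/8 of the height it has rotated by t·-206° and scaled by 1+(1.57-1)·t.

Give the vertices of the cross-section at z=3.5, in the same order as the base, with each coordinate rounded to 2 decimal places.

Cross-section at z=3.5: (6.26,4.36) (-1.24,3.13) (-3.13,-1.87) (5.62,-1.26)

t = z/height = 3.5/8 = 0.4375
s = 1 + (scale-1)·z/height = 1 + (1.57-1)·3.5/8 = 1.249375
θ = twist·z/height = -206°·3.5/8 = -90.1250° = -1.572978 rad
cos θ = -0.002182, sin θ = -0.999998 (intermediates below are computed at full precision and shown rounded to 5 d.p.)
v1: (-3.5,5) → rotate → (5.00762,3.48908) → ×s → (6.25640,4.35917) → (6.26,4.36)
v2: (-2.5,-1) → rotate → (-0.99454,2.50218) → ×s → (-1.24256,3.12616) → (-1.24,3.13)
v3: (1.5,-2.5) → rotate → (-2.50327,-1.49454) → ×s → (-3.12752,-1.86724) → (-3.13,-1.87)
v4: (1,4.5) → rotate → (4.49781,-1.00982) → ×s → (5.61945,-1.26164) → (5.62,-1.26)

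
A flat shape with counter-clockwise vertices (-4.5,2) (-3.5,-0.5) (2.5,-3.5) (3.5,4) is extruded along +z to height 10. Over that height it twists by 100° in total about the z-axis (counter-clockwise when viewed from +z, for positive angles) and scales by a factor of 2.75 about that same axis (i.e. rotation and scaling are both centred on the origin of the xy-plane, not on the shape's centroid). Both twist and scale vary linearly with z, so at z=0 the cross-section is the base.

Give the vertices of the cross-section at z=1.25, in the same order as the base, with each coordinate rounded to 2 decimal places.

Cross-section at z=1.25: (-5.88,1.19) (-4.03,-1.52) (3.90,-3.51) (3.11,5.68)

t = z/height = 1.25/10 = 0.125
s = 1 + (scale-1)·z/height = 1 + (2.75-1)·1.25/10 = 1.218750
θ = twist·z/height = 100°·1.25/10 = 12.5000° = 0.218166 rad
cos θ = 0.976296, sin θ = 0.216440 (intermediates below are computed at full precision and shown rounded to 5 d.p.)
v1: (-4.5,2) → rotate → (-4.82621,0.97861) → ×s → (-5.88194,1.19269) → (-5.88,1.19)
v2: (-3.5,-0.5) → rotate → (-3.30882,-1.24569) → ×s → (-4.03262,-1.51818) → (-4.03,-1.52)
v3: (2.5,-3.5) → rotate → (3.19828,-2.87594) → ×s → (3.89790,-3.50505) → (3.90,-3.51)
v4: (3.5,4) → rotate → (2.55128,4.66272) → ×s → (3.10937,5.68269) → (3.11,5.68)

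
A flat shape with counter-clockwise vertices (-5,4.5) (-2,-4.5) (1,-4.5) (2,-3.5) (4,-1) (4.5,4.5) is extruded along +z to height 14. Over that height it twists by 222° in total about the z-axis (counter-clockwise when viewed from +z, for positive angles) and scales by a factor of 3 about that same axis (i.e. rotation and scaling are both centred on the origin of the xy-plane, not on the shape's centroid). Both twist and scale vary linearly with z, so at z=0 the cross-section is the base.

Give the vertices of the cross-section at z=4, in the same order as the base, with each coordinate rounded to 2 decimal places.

Cross-section at z=4: (-9.84,-3.86) (4.92,-5.97) (7.03,-1.76) (6.32,0.35) (4.22,4.92) (-3.16,9.49)

t = z/height = 4/14 = 0.285714
s = 1 + (scale-1)·z/height = 1 + (3-1)·4/14 = 1.571429
θ = twist·z/height = 222°·4/14 = 63.4286° = 1.107037 rad
cos θ = 0.447313, sin θ = 0.894377 (intermediates below are computed at full precision and shown rounded to 5 d.p.)
v1: (-5,4.5) → rotate → (-6.26126,-2.45898) → ×s → (-9.83913,-3.86411) → (-9.84,-3.86)
v2: (-2,-4.5) → rotate → (3.13007,-3.80166) → ×s → (4.91868,-5.97404) → (4.92,-5.97)
v3: (1,-4.5) → rotate → (4.47201,-1.11853) → ×s → (7.02745,-1.75769) → (7.03,-1.76)
v4: (2,-3.5) → rotate → (4.02495,0.22316) → ×s → (6.32492,0.35068) → (6.32,0.35)
v5: (4,-1) → rotate → (2.68363,3.13020) → ×s → (4.21713,4.91888) → (4.22,4.92)
v6: (4.5,4.5) → rotate → (-2.01179,6.03761) → ×s → (-3.16138,9.48767) → (-3.16,9.49)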